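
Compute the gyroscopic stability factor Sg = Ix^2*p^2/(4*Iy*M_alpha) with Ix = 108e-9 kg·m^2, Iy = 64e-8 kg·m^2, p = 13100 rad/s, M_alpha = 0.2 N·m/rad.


Sg = Ix^2 * p^2 / (4 * Iy * M_alpha) = (108e-9)^2 * 13100^2 / (4 * 64e-8 * 0.2) = 3.909

3.909


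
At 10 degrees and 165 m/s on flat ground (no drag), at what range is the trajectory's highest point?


R = v0^2*sin(2*theta)/g = 165^2*sin(2*10°)/9.81 = 949.184 m
apex_dist = R/2 = 949.184/2 = 474.6 m

474.6 m


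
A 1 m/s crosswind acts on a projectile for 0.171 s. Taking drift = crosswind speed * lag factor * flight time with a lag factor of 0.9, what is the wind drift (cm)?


drift = v_wind * lag * t = 1 * 0.9 * 0.171 = 0.1539 m ≈ 15.39 cm

15.39 cm


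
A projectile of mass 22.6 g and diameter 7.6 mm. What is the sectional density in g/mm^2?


SD = m/d^2 = 22.6/7.6^2 = 0.3913 g/mm^2

0.3913 g/mm^2


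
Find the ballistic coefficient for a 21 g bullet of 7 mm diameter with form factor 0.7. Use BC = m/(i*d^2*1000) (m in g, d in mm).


BC = m/(i*d^2*1000) = 21/(0.7 * 7^2 * 1000) = 0.0006122

0.0006122


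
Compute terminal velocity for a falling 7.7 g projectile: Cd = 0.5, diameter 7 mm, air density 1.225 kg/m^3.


A = pi*(d/2)^2 = pi*(7/2000)^2 = 3.84845e-05 m^2
vt = sqrt(2mg/(Cd*rho*A)) = sqrt(2*0.0077*9.81/(0.5 * 1.225 * 3.84845e-05)) = 80.06 m/s

80.06 m/s


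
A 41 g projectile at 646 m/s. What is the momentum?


p = m*v = 0.041*646 = 26.49 kg·m/s

26.49 kg·m/s


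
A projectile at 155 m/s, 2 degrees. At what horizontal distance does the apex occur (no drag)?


R = v0^2*sin(2*theta)/g = 155^2*sin(2*2°)/9.81 = 170.836 m
apex_dist = R/2 = 170.836/2 = 85.42 m

85.42 m


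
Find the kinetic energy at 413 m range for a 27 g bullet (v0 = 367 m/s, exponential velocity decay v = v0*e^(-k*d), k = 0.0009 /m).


v = v0*exp(-k*d) = 367*exp(-0.0009*413) = 253.069 m/s
E = 0.5*m*v^2 = 0.5*0.027*253.069^2 = 864.6 J

864.6 J


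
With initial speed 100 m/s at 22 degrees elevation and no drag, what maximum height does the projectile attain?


H = (v0*sin(theta))^2 / (2g) = (100*sin(22°))^2 / (2*9.81) = 71.52 m

71.52 m


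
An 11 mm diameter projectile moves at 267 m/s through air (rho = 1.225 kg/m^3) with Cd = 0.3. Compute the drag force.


A = pi*(d/2)^2 = pi*(11/2000)^2 = 9.50332e-05 m^2
Fd = 0.5*Cd*rho*A*v^2 = 0.5*0.3*1.225*9.50332e-05*267^2 = 1.245 N

1.245 N


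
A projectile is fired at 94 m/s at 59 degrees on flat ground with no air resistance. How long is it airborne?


T = 2*v0*sin(theta)/g = 2*94*sin(59°)/9.81 = 16.43 s

16.43 s


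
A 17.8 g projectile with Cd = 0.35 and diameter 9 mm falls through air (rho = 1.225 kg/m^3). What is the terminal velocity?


A = pi*(d/2)^2 = pi*(9/2000)^2 = 6.36173e-05 m^2
vt = sqrt(2mg/(Cd*rho*A)) = sqrt(2*0.0178*9.81/(0.35 * 1.225 * 6.36173e-05)) = 113.2 m/s

113.2 m/s


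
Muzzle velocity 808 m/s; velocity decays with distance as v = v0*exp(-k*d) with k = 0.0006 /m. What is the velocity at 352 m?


v = v0*exp(-k*d) = 808*exp(-0.0006*352) = 654.2 m/s

654.2 m/s


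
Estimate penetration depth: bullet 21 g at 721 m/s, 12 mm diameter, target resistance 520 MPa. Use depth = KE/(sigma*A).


A = pi*(d/2)^2 = pi*(12/2)^2 = 113.097 mm^2
E = 0.5*m*v^2 = 0.5*0.021*721^2 = 5458.33 J
depth = E/(sigma*A) = 5458.33 J / (520 MPa * 113.097 mm^2) = 5458.33/(520 * 113.097) m = 0.092812 m ≈ 92.81 mm

92.81 mm


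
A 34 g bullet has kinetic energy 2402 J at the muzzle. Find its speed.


v = sqrt(2*E/m) = sqrt(2*2402/0.034) = 375.9 m/s

375.9 m/s


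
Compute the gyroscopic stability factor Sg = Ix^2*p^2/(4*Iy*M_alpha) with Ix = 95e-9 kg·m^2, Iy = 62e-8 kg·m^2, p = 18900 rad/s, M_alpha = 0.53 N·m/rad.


Sg = Ix^2 * p^2 / (4 * Iy * M_alpha) = (95e-9)^2 * 18900^2 / (4 * 62e-8 * 0.53) = 2.453

2.453


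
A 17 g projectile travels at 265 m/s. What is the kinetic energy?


E = 0.5*m*v^2 = 0.5*0.017*265^2 = 596.9 J

596.9 J


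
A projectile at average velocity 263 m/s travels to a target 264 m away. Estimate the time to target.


t = d/v = 264/263 = 1.004 s

1.004 s


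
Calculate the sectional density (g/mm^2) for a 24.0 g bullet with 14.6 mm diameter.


SD = m/d^2 = 24.0/14.6^2 = 0.1126 g/mm^2

0.1126 g/mm^2


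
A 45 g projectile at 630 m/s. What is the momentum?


p = m*v = 0.045*630 = 28.35 kg·m/s

28.35 kg·m/s


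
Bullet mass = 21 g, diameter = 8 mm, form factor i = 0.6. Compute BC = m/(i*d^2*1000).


BC = m/(i*d^2*1000) = 21/(0.6 * 8^2 * 1000) = 0.0005469

0.0005469


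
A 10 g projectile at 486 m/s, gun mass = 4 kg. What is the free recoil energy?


v_r = m_p*v_p/m_gun = 0.01*486/4 = 1.215 m/s, E_r = 0.5*m_gun*v_r^2 = 0.5*4*1.215^2 = 2.952 J

2.952 J


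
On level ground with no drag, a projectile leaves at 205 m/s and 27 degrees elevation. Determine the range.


R = v0^2 * sin(2*theta) / g = 205^2 * sin(2*27°) / 9.81 = 3466 m

3466 m


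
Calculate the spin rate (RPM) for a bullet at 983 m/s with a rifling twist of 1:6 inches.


twist_m = 6*0.0254 = 0.1524 m
spin = v/twist = 983/0.1524 = 6450.131 rev/s
RPM = spin*60 = 6450.131*60 ≈ 387008 RPM

387008 RPM


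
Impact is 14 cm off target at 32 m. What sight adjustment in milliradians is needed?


1 mrad subtends 1 cm per 10 m of range, so adj = error_cm / (dist_m / 10) = 14 / (32/10) = 4.375 mrad

4.375 mrad


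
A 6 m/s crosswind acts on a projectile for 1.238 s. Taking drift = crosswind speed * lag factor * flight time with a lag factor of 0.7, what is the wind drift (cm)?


drift = v_wind * lag * t = 6 * 0.7 * 1.238 = 5.1996 m ≈ 520 cm

520 cm


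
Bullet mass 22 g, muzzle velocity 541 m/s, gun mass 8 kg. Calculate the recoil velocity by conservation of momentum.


v_recoil = m_p * v_p / m_gun = 0.022 * 541 / 8 = 1.488 m/s

1.488 m/s


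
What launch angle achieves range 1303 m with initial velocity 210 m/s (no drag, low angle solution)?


sin(2*theta) = R*g/v0^2 = 1303*9.81/210^2 = 0.289851, theta = arcsin(0.289851)/2 = 8.425°

8.425 degrees


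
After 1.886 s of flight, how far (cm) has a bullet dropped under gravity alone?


drop = 0.5*g*t^2 = 0.5*9.81*1.886^2 = 17.4471 m ≈ 1745 cm

1745 cm


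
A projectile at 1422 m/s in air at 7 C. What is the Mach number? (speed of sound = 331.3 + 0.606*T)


a = 331.3 + 0.606*(7) = 335.542 m/s
M = v/a = 1422/335.542 = 4.238

4.238


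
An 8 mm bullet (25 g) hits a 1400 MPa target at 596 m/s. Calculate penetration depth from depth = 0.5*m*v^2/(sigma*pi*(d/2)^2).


A = pi*(d/2)^2 = pi*(8/2)^2 = 50.2655 mm^2
E = 0.5*m*v^2 = 0.5*0.025*596^2 = 4440.2 J
depth = E/(sigma*A) = 4440.2 J / (1400 MPa * 50.2655 mm^2) = 4440.2/(1400 * 50.2655) m = 0.0630964 m ≈ 63.1 mm

63.1 mm


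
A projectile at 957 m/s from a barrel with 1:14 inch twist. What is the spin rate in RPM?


twist_m = 14*0.0254 = 0.3556 m
spin = v/twist = 957/0.3556 = 2691.226 rev/s
RPM = spin*60 = 2691.226*60 ≈ 161474 RPM

161474 RPM


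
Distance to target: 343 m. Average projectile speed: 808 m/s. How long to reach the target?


t = d/v = 343/808 = 0.4245 s

0.4245 s


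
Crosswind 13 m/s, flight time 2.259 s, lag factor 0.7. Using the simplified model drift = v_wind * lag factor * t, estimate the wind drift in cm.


drift = v_wind * lag * t = 13 * 0.7 * 2.259 = 20.5569 m ≈ 2056 cm

2056 cm


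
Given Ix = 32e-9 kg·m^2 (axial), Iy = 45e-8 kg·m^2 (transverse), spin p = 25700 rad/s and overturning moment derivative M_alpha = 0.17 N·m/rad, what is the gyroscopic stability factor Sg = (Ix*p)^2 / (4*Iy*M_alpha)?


Sg = Ix^2 * p^2 / (4 * Iy * M_alpha) = (32e-9)^2 * 25700^2 / (4 * 45e-8 * 0.17) = 2.21

2.21


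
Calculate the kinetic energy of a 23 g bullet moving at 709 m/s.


E = 0.5*m*v^2 = 0.5*0.023*709^2 = 5781 J

5781 J


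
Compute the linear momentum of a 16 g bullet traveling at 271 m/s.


p = m*v = 0.016*271 = 4.336 kg·m/s

4.336 kg·m/s


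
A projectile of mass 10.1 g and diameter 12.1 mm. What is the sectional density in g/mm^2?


SD = m/d^2 = 10.1/12.1^2 = 0.06898 g/mm^2

0.06898 g/mm^2


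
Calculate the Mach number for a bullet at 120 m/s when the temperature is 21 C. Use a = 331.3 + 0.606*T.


a = 331.3 + 0.606*(21) = 344.026 m/s
M = v/a = 120/344.026 = 0.3488

0.3488


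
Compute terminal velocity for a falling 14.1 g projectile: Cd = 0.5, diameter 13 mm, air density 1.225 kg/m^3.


A = pi*(d/2)^2 = pi*(13/2000)^2 = 1.32732e-04 m^2
vt = sqrt(2mg/(Cd*rho*A)) = sqrt(2*0.0141*9.81/(0.5 * 1.225 * 1.32732e-04)) = 58.33 m/s

58.33 m/s


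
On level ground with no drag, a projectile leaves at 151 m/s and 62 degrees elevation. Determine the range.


R = v0^2 * sin(2*theta) / g = 151^2 * sin(2*62°) / 9.81 = 1927 m

1927 m


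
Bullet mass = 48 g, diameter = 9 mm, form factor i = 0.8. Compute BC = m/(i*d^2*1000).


BC = m/(i*d^2*1000) = 48/(0.8 * 9^2 * 1000) = 0.0007407

0.0007407


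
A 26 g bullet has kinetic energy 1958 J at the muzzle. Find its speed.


v = sqrt(2*E/m) = sqrt(2*1958/0.026) = 388.1 m/s

388.1 m/s


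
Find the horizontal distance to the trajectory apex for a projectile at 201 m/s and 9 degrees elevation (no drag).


R = v0^2*sin(2*theta)/g = 201^2*sin(2*9°)/9.81 = 1272.64 m
apex_dist = R/2 = 1272.64/2 = 636.3 m

636.3 m


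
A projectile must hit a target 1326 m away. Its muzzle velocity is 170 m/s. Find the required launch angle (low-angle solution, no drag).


sin(2*theta) = R*g/v0^2 = 1326*9.81/170^2 = 0.450106, theta = arcsin(0.450106)/2 = 13.38°

13.38 degrees


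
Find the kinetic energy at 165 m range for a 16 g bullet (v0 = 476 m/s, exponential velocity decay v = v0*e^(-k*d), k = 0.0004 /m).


v = v0*exp(-k*d) = 476*exp(-0.0004*165) = 445.598 m/s
E = 0.5*m*v^2 = 0.5*0.016*445.598^2 = 1588 J

1588 J


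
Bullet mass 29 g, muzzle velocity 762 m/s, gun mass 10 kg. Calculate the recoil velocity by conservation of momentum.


v_recoil = m_p * v_p / m_gun = 0.029 * 762 / 10 = 2.21 m/s

2.21 m/s


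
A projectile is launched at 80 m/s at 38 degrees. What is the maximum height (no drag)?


H = (v0*sin(theta))^2 / (2g) = (80*sin(38°))^2 / (2*9.81) = 123.6 m

123.6 m


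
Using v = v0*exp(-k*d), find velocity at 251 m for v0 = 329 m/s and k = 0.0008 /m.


v = v0*exp(-k*d) = 329*exp(-0.0008*251) = 269.1 m/s

269.1 m/s


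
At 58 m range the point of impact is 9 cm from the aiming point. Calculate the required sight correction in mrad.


1 mrad subtends 1 cm per 10 m of range, so adj = error_cm / (dist_m / 10) = 9 / (58/10) = 1.552 mrad

1.552 mrad


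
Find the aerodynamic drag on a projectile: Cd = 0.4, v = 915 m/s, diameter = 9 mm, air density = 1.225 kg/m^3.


A = pi*(d/2)^2 = pi*(9/2000)^2 = 6.36173e-05 m^2
Fd = 0.5*Cd*rho*A*v^2 = 0.5*0.4*1.225*6.36173e-05*915^2 = 13.05 N

13.05 N


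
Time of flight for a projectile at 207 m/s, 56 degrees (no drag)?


T = 2*v0*sin(theta)/g = 2*207*sin(56°)/9.81 = 34.99 s

34.99 s


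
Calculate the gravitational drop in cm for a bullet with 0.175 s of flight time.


drop = 0.5*g*t^2 = 0.5*9.81*0.175^2 = 0.150216 m ≈ 15.02 cm

15.02 cm


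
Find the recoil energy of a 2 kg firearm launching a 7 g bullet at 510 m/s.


v_r = m_p*v_p/m_gun = 0.007*510/2 = 1.785 m/s, E_r = 0.5*m_gun*v_r^2 = 0.5*2*1.785^2 = 3.186 J

3.186 J


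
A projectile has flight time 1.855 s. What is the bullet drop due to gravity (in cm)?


drop = 0.5*g*t^2 = 0.5*9.81*1.855^2 = 16.8782 m ≈ 1688 cm

1688 cm


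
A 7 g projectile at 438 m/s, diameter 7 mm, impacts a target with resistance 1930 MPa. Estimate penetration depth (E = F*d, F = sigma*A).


A = pi*(d/2)^2 = pi*(7/2)^2 = 38.4845 mm^2
E = 0.5*m*v^2 = 0.5*0.007*438^2 = 671.454 J
depth = E/(sigma*A) = 671.454 J / (1930 MPa * 38.4845 mm^2) = 671.454/(1930 * 38.4845) m = 0.0090401 m ≈ 9.04 mm

9.04 mm


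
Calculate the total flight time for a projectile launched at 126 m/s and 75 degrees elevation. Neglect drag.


T = 2*v0*sin(theta)/g = 2*126*sin(75°)/9.81 = 24.81 s

24.81 s


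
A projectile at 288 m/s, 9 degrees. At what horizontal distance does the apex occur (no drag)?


R = v0^2*sin(2*theta)/g = 288^2*sin(2*9°)/9.81 = 2612.75 m
apex_dist = R/2 = 2612.75/2 = 1306 m

1306 m


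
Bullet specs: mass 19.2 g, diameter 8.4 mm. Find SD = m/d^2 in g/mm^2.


SD = m/d^2 = 19.2/8.4^2 = 0.2721 g/mm^2

0.2721 g/mm^2


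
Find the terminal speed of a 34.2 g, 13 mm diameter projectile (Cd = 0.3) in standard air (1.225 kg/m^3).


A = pi*(d/2)^2 = pi*(13/2000)^2 = 1.32732e-04 m^2
vt = sqrt(2mg/(Cd*rho*A)) = sqrt(2*0.0342*9.81/(0.3 * 1.225 * 1.32732e-04)) = 117.3 m/s

117.3 m/s


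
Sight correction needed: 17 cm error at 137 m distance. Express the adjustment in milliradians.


1 mrad subtends 1 cm per 10 m of range, so adj = error_cm / (dist_m / 10) = 17 / (137/10) = 1.241 mrad

1.241 mrad


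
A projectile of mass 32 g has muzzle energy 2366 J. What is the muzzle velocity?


v = sqrt(2*E/m) = sqrt(2*2366/0.032) = 384.5 m/s

384.5 m/s


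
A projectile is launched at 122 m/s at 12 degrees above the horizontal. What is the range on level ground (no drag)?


R = v0^2 * sin(2*theta) / g = 122^2 * sin(2*12°) / 9.81 = 617.1 m

617.1 m


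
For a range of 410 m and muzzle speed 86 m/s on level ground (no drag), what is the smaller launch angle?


sin(2*theta) = R*g/v0^2 = 410*9.81/86^2 = 0.543821, theta = arcsin(0.543821)/2 = 16.47°

16.47 degrees


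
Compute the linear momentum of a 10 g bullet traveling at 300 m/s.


p = m*v = 0.01*300 = 3 kg·m/s

3 kg·m/s


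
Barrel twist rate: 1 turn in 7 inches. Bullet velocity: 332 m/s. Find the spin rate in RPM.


twist_m = 7*0.0254 = 0.1778 m
spin = v/twist = 332/0.1778 = 1867.267 rev/s
RPM = spin*60 = 1867.267*60 ≈ 112036 RPM

112036 RPM


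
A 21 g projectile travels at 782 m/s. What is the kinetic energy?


E = 0.5*m*v^2 = 0.5*0.021*782^2 = 6421 J

6421 J


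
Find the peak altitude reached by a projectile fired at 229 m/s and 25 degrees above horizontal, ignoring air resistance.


H = (v0*sin(theta))^2 / (2g) = (229*sin(25°))^2 / (2*9.81) = 477.4 m

477.4 m


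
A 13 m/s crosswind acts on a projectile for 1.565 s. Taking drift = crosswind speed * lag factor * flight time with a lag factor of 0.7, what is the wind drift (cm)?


drift = v_wind * lag * t = 13 * 0.7 * 1.565 = 14.2415 m ≈ 1424 cm

1424 cm


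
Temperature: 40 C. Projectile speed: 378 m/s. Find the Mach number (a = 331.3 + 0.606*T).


a = 331.3 + 0.606*(40) = 355.54 m/s
M = v/a = 378/355.54 = 1.063

1.063


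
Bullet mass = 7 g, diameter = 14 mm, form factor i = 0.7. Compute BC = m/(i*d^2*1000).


BC = m/(i*d^2*1000) = 7/(0.7 * 14^2 * 1000) = 5.102e-05

5.102e-05


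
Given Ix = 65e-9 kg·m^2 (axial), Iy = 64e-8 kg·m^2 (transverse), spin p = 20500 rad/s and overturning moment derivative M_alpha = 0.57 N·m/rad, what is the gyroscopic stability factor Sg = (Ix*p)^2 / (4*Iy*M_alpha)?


Sg = Ix^2 * p^2 / (4 * Iy * M_alpha) = (65e-9)^2 * 20500^2 / (4 * 64e-8 * 0.57) = 1.217

1.217


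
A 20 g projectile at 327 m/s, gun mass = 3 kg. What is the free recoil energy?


v_r = m_p*v_p/m_gun = 0.02*327/3 = 2.18 m/s, E_r = 0.5*m_gun*v_r^2 = 0.5*3*2.18^2 = 7.129 J

7.129 J


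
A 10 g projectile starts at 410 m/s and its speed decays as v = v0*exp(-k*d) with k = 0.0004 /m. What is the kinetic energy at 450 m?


v = v0*exp(-k*d) = 410*exp(-0.0004*450) = 342.461 m/s
E = 0.5*m*v^2 = 0.5*0.01*342.461^2 = 586.4 J

586.4 J


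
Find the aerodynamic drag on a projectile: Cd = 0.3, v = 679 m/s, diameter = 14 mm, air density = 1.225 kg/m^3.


A = pi*(d/2)^2 = pi*(14/2000)^2 = 1.53938e-04 m^2
Fd = 0.5*Cd*rho*A*v^2 = 0.5*0.3*1.225*1.53938e-04*679^2 = 13.04 N

13.04 N


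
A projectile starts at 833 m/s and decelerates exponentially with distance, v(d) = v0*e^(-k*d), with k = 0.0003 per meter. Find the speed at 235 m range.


v = v0*exp(-k*d) = 833*exp(-0.0003*235) = 776.3 m/s

776.3 m/s


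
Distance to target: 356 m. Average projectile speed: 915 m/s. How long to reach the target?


t = d/v = 356/915 = 0.3891 s

0.3891 s


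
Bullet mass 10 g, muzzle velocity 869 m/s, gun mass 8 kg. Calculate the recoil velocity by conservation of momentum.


v_recoil = m_p * v_p / m_gun = 0.01 * 869 / 8 = 1.086 m/s

1.086 m/s


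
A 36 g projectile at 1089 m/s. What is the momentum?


p = m*v = 0.036*1089 = 39.2 kg·m/s

39.2 kg·m/s


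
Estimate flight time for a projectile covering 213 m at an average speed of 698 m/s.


t = d/v = 213/698 = 0.3052 s

0.3052 s


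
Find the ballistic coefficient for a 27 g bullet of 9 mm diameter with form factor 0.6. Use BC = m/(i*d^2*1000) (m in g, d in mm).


BC = m/(i*d^2*1000) = 27/(0.6 * 9^2 * 1000) = 0.0005556

0.0005556


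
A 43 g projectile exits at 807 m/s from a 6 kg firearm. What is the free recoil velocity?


v_recoil = m_p * v_p / m_gun = 0.043 * 807 / 6 = 5.784 m/s

5.784 m/s


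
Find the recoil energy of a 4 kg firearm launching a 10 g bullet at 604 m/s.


v_r = m_p*v_p/m_gun = 0.01*604/4 = 1.51 m/s, E_r = 0.5*m_gun*v_r^2 = 0.5*4*1.51^2 = 4.56 J

4.56 J


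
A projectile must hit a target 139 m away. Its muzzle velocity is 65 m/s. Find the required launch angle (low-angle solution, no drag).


sin(2*theta) = R*g/v0^2 = 139*9.81/65^2 = 0.322743, theta = arcsin(0.322743)/2 = 9.414°

9.414 degrees


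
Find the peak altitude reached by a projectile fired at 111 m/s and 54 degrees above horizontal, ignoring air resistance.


H = (v0*sin(theta))^2 / (2g) = (111*sin(54°))^2 / (2*9.81) = 411 m

411 m


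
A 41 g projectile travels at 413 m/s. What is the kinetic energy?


E = 0.5*m*v^2 = 0.5*0.041*413^2 = 3497 J

3497 J


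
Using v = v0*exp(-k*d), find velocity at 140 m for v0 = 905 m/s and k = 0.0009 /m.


v = v0*exp(-k*d) = 905*exp(-0.0009*140) = 797.9 m/s

797.9 m/s


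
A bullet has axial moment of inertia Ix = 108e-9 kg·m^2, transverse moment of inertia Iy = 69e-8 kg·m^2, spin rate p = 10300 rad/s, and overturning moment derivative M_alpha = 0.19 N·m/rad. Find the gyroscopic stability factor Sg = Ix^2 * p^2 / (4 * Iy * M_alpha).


Sg = Ix^2 * p^2 / (4 * Iy * M_alpha) = (108e-9)^2 * 10300^2 / (4 * 69e-8 * 0.19) = 2.36

2.36


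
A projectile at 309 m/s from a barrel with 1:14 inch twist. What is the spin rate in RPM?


twist_m = 14*0.0254 = 0.3556 m
spin = v/twist = 309/0.3556 = 868.9539 rev/s
RPM = spin*60 = 868.9539*60 ≈ 52137 RPM

52137 RPM


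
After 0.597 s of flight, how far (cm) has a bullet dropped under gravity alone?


drop = 0.5*g*t^2 = 0.5*9.81*0.597^2 = 1.74819 m ≈ 174.8 cm

174.8 cm


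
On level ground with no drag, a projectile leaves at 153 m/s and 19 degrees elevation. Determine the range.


R = v0^2 * sin(2*theta) / g = 153^2 * sin(2*19°) / 9.81 = 1469 m

1469 m


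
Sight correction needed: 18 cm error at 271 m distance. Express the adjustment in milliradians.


1 mrad subtends 1 cm per 10 m of range, so adj = error_cm / (dist_m / 10) = 18 / (271/10) = 0.6642 mrad

0.6642 mrad


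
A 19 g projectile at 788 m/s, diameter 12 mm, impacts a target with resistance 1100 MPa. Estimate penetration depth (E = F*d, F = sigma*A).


A = pi*(d/2)^2 = pi*(12/2)^2 = 113.097 mm^2
E = 0.5*m*v^2 = 0.5*0.019*788^2 = 5898.97 J
depth = E/(sigma*A) = 5898.97 J / (1100 MPa * 113.097 mm^2) = 5898.97/(1100 * 113.097) m = 0.0474167 m ≈ 47.42 mm

47.42 mm


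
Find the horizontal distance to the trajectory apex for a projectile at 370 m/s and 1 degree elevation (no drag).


R = v0^2*sin(2*theta)/g = 370^2*sin(2*1°)/9.81 = 487.028 m
apex_dist = R/2 = 487.028/2 = 243.5 m

243.5 m


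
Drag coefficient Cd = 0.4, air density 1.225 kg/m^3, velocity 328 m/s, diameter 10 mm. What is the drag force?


A = pi*(d/2)^2 = pi*(10/2000)^2 = 7.85398e-05 m^2
Fd = 0.5*Cd*rho*A*v^2 = 0.5*0.4*1.225*7.85398e-05*328^2 = 2.07 N

2.07 N


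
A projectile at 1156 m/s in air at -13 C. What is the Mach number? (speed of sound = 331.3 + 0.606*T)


a = 331.3 + 0.606*(-13) = 323.422 m/s
M = v/a = 1156/323.422 = 3.574

3.574


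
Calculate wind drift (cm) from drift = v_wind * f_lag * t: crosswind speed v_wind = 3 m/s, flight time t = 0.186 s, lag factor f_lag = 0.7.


drift = v_wind * lag * t = 3 * 0.7 * 0.186 = 0.3906 m ≈ 39.06 cm

39.06 cm


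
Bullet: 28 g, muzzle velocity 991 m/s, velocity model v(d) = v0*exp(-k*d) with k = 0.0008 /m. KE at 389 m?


v = v0*exp(-k*d) = 991*exp(-0.0008*389) = 725.974 m/s
E = 0.5*m*v^2 = 0.5*0.028*725.974^2 = 7379 J

7379 J


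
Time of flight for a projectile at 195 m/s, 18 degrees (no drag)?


T = 2*v0*sin(theta)/g = 2*195*sin(18°)/9.81 = 12.29 s

12.29 s


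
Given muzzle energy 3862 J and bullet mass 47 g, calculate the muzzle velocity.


v = sqrt(2*E/m) = sqrt(2*3862/0.047) = 405.4 m/s

405.4 m/s


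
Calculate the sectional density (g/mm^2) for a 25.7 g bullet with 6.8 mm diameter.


SD = m/d^2 = 25.7/6.8^2 = 0.5558 g/mm^2

0.5558 g/mm^2


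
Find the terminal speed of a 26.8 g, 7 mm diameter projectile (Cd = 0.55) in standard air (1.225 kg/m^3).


A = pi*(d/2)^2 = pi*(7/2000)^2 = 3.84845e-05 m^2
vt = sqrt(2mg/(Cd*rho*A)) = sqrt(2*0.0268*9.81/(0.55 * 1.225 * 3.84845e-05)) = 142.4 m/s

142.4 m/s


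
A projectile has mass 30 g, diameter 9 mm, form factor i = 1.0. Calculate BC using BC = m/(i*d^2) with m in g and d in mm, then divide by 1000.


BC = m/(i*d^2*1000) = 30/(1.0 * 9^2 * 1000) = 0.0003704

0.0003704


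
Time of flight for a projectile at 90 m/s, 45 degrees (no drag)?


T = 2*v0*sin(theta)/g = 2*90*sin(45°)/9.81 = 12.97 s

12.97 s


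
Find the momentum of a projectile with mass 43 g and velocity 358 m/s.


p = m*v = 0.043*358 = 15.39 kg·m/s

15.39 kg·m/s


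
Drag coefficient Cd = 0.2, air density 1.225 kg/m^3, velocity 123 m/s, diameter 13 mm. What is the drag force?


A = pi*(d/2)^2 = pi*(13/2000)^2 = 1.32732e-04 m^2
Fd = 0.5*Cd*rho*A*v^2 = 0.5*0.2*1.225*1.32732e-04*123^2 = 0.246 N

0.246 N


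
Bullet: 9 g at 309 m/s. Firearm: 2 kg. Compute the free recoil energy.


v_r = m_p*v_p/m_gun = 0.009*309/2 = 1.3905 m/s, E_r = 0.5*m_gun*v_r^2 = 0.5*2*1.3905^2 = 1.933 J

1.933 J


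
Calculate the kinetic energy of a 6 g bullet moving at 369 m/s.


E = 0.5*m*v^2 = 0.5*0.006*369^2 = 408.5 J

408.5 J


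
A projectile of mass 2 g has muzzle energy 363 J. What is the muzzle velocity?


v = sqrt(2*E/m) = sqrt(2*363/0.002) = 602.5 m/s

602.5 m/s


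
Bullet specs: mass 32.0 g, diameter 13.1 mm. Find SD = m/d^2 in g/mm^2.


SD = m/d^2 = 32.0/13.1^2 = 0.1865 g/mm^2

0.1865 g/mm^2


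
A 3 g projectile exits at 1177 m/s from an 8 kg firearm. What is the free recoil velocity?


v_recoil = m_p * v_p / m_gun = 0.003 * 1177 / 8 = 0.4414 m/s

0.4414 m/s


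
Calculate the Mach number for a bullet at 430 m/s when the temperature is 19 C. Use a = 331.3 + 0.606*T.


a = 331.3 + 0.606*(19) = 342.814 m/s
M = v/a = 430/342.814 = 1.254

1.254


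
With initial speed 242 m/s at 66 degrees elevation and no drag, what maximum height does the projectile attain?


H = (v0*sin(theta))^2 / (2g) = (242*sin(66°))^2 / (2*9.81) = 2491 m

2491 m


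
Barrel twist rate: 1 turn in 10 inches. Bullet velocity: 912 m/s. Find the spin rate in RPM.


twist_m = 10*0.0254 = 0.254 m
spin = v/twist = 912/0.254 = 3590.551 rev/s
RPM = spin*60 = 3590.551*60 ≈ 215433 RPM

215433 RPM


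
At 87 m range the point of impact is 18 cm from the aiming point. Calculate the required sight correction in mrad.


1 mrad subtends 1 cm per 10 m of range, so adj = error_cm / (dist_m / 10) = 18 / (87/10) = 2.069 mrad

2.069 mrad


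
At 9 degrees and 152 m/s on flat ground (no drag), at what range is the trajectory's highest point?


R = v0^2*sin(2*theta)/g = 152^2*sin(2*9°)/9.81 = 727.781 m
apex_dist = R/2 = 727.781/2 = 363.9 m

363.9 m


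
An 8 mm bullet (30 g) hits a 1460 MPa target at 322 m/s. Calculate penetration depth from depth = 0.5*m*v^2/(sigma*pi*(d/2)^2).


A = pi*(d/2)^2 = pi*(8/2)^2 = 50.2655 mm^2
E = 0.5*m*v^2 = 0.5*0.03*322^2 = 1555.26 J
depth = E/(sigma*A) = 1555.26 J / (1460 MPa * 50.2655 mm^2) = 1555.26/(1460 * 50.2655) m = 0.0211924 m ≈ 21.19 mm

21.19 mm


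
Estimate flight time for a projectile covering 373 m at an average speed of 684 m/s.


t = d/v = 373/684 = 0.5453 s

0.5453 s


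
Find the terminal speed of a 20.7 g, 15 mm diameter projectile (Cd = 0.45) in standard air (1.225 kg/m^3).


A = pi*(d/2)^2 = pi*(15/2000)^2 = 1.76715e-04 m^2
vt = sqrt(2mg/(Cd*rho*A)) = sqrt(2*0.0207*9.81/(0.45 * 1.225 * 1.76715e-04)) = 64.57 m/s

64.57 m/s


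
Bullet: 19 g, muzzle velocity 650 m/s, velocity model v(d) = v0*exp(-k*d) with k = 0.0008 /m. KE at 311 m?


v = v0*exp(-k*d) = 650*exp(-0.0008*311) = 506.828 m/s
E = 0.5*m*v^2 = 0.5*0.019*506.828^2 = 2440 J

2440 J


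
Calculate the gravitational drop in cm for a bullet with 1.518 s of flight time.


drop = 0.5*g*t^2 = 0.5*9.81*1.518^2 = 11.3027 m ≈ 1130 cm

1130 cm


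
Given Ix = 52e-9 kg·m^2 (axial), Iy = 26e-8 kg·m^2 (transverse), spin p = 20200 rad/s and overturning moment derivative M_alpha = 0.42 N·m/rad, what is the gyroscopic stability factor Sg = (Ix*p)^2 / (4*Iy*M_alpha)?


Sg = Ix^2 * p^2 / (4 * Iy * M_alpha) = (52e-9)^2 * 20200^2 / (4 * 26e-8 * 0.42) = 2.526

2.526


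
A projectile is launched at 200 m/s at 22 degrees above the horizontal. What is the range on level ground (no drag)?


R = v0^2 * sin(2*theta) / g = 200^2 * sin(2*22°) / 9.81 = 2832 m

2832 m


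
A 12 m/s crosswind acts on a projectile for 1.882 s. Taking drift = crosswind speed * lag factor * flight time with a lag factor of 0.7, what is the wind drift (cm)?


drift = v_wind * lag * t = 12 * 0.7 * 1.882 = 15.8088 m ≈ 1581 cm

1581 cm


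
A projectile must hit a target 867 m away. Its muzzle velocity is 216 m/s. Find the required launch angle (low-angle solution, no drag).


sin(2*theta) = R*g/v0^2 = 867*9.81/216^2 = 0.182297, theta = arcsin(0.182297)/2 = 5.252°

5.252 degrees


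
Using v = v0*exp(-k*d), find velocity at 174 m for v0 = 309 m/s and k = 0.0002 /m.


v = v0*exp(-k*d) = 309*exp(-0.0002*174) = 298.4 m/s

298.4 m/s


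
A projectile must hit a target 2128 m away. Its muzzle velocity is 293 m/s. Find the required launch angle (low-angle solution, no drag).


sin(2*theta) = R*g/v0^2 = 2128*9.81/293^2 = 0.243167, theta = arcsin(0.243167)/2 = 7.037°

7.037 degrees


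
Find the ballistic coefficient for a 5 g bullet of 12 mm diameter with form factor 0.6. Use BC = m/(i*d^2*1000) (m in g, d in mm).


BC = m/(i*d^2*1000) = 5/(0.6 * 12^2 * 1000) = 5.787e-05

5.787e-05


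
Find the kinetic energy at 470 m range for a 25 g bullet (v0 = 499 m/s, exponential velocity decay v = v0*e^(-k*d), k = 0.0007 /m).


v = v0*exp(-k*d) = 499*exp(-0.0007*470) = 359.102 m/s
E = 0.5*m*v^2 = 0.5*0.025*359.102^2 = 1612 J

1612 J


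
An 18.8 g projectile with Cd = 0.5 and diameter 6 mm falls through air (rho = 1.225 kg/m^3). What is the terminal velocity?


A = pi*(d/2)^2 = pi*(6/2000)^2 = 2.82743e-05 m^2
vt = sqrt(2mg/(Cd*rho*A)) = sqrt(2*0.0188*9.81/(0.5 * 1.225 * 2.82743e-05)) = 145.9 m/s

145.9 m/s


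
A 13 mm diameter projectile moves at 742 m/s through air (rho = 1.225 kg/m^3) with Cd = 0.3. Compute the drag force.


A = pi*(d/2)^2 = pi*(13/2000)^2 = 1.32732e-04 m^2
Fd = 0.5*Cd*rho*A*v^2 = 0.5*0.3*1.225*1.32732e-04*742^2 = 13.43 N

13.43 N


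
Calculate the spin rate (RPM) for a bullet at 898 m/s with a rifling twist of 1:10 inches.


twist_m = 10*0.0254 = 0.254 m
spin = v/twist = 898/0.254 = 3535.433 rev/s
RPM = spin*60 = 3535.433*60 ≈ 212126 RPM

212126 RPM


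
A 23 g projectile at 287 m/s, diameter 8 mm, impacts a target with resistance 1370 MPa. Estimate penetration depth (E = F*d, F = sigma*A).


A = pi*(d/2)^2 = pi*(8/2)^2 = 50.2655 mm^2
E = 0.5*m*v^2 = 0.5*0.023*287^2 = 947.244 J
depth = E/(sigma*A) = 947.244 J / (1370 MPa * 50.2655 mm^2) = 947.244/(1370 * 50.2655) m = 0.0137553 m ≈ 13.76 mm

13.76 mm


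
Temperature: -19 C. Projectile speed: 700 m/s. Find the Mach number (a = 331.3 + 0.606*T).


a = 331.3 + 0.606*(-19) = 319.786 m/s
M = v/a = 700/319.786 = 2.189

2.189


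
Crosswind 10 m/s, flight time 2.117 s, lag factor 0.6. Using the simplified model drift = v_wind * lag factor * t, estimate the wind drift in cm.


drift = v_wind * lag * t = 10 * 0.6 * 2.117 = 12.702 m ≈ 1270 cm

1270 cm


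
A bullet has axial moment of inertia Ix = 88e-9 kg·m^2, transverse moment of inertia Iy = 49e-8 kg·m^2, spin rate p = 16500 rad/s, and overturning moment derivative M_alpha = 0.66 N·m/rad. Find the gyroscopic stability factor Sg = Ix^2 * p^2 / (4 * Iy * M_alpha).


Sg = Ix^2 * p^2 / (4 * Iy * M_alpha) = (88e-9)^2 * 16500^2 / (4 * 49e-8 * 0.66) = 1.63

1.63


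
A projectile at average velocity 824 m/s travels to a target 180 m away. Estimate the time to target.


t = d/v = 180/824 = 0.2184 s

0.2184 s


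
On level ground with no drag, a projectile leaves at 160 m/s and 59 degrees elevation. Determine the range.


R = v0^2 * sin(2*theta) / g = 160^2 * sin(2*59°) / 9.81 = 2304 m

2304 m


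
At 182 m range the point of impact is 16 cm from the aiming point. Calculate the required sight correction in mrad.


1 mrad subtends 1 cm per 10 m of range, so adj = error_cm / (dist_m / 10) = 16 / (182/10) = 0.8791 mrad

0.8791 mrad


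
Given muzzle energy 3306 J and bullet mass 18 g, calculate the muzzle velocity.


v = sqrt(2*E/m) = sqrt(2*3306/0.018) = 606.1 m/s

606.1 m/s


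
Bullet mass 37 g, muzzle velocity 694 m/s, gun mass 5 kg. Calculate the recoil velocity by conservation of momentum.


v_recoil = m_p * v_p / m_gun = 0.037 * 694 / 5 = 5.136 m/s

5.136 m/s


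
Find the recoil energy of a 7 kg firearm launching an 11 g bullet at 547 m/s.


v_r = m_p*v_p/m_gun = 0.011*547/7 = 0.859571 m/s, E_r = 0.5*m_gun*v_r^2 = 0.5*7*0.859571^2 = 2.586 J

2.586 J


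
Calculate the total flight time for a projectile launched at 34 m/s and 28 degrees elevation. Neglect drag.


T = 2*v0*sin(theta)/g = 2*34*sin(28°)/9.81 = 3.254 s

3.254 s


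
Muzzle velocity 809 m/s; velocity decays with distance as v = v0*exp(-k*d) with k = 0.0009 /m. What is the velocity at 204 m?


v = v0*exp(-k*d) = 809*exp(-0.0009*204) = 673.3 m/s

673.3 m/s


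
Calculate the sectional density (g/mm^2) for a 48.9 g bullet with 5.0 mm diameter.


SD = m/d^2 = 48.9/5.0^2 = 1.956 g/mm^2

1.956 g/mm^2


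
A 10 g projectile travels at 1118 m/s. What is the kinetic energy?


E = 0.5*m*v^2 = 0.5*0.01*1118^2 = 6250 J

6250 J


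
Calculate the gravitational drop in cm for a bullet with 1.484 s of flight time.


drop = 0.5*g*t^2 = 0.5*9.81*1.484^2 = 10.8021 m ≈ 1080 cm

1080 cm


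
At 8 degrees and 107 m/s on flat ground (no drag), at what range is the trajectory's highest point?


R = v0^2*sin(2*theta)/g = 107^2*sin(2*8°)/9.81 = 321.689 m
apex_dist = R/2 = 321.689/2 = 160.8 m

160.8 m


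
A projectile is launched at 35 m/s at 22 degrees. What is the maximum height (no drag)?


H = (v0*sin(theta))^2 / (2g) = (35*sin(22°))^2 / (2*9.81) = 8.762 m

8.762 m


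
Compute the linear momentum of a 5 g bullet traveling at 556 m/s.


p = m*v = 0.005*556 = 2.78 kg·m/s

2.78 kg·m/s


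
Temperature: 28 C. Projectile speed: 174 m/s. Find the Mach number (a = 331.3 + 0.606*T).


a = 331.3 + 0.606*(28) = 348.268 m/s
M = v/a = 174/348.268 = 0.4996

0.4996


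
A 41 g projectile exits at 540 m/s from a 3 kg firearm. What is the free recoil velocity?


v_recoil = m_p * v_p / m_gun = 0.041 * 540 / 3 = 7.38 m/s

7.38 m/s


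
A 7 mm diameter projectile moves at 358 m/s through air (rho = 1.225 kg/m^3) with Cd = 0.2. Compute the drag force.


A = pi*(d/2)^2 = pi*(7/2000)^2 = 3.84845e-05 m^2
Fd = 0.5*Cd*rho*A*v^2 = 0.5*0.2*1.225*3.84845e-05*358^2 = 0.6042 N

0.6042 N


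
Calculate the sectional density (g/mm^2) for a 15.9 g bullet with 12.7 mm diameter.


SD = m/d^2 = 15.9/12.7^2 = 0.09858 g/mm^2

0.09858 g/mm^2


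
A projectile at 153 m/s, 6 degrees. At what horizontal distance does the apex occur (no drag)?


R = v0^2*sin(2*theta)/g = 153^2*sin(2*6°)/9.81 = 496.127 m
apex_dist = R/2 = 496.127/2 = 248.1 m

248.1 m


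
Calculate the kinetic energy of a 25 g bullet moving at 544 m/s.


E = 0.5*m*v^2 = 0.5*0.025*544^2 = 3699 J

3699 J


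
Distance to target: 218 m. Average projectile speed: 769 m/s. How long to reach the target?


t = d/v = 218/769 = 0.2835 s

0.2835 s


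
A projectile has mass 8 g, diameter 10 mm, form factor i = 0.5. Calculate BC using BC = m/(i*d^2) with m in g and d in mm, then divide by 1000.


BC = m/(i*d^2*1000) = 8/(0.5 * 10^2 * 1000) = 0.00016

0.00016


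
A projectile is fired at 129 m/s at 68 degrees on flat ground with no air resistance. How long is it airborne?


T = 2*v0*sin(theta)/g = 2*129*sin(68°)/9.81 = 24.38 s

24.38 s


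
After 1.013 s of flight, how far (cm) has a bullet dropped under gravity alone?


drop = 0.5*g*t^2 = 0.5*9.81*1.013^2 = 5.03336 m ≈ 503.3 cm

503.3 cm


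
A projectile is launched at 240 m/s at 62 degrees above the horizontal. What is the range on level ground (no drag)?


R = v0^2 * sin(2*theta) / g = 240^2 * sin(2*62°) / 9.81 = 4868 m

4868 m


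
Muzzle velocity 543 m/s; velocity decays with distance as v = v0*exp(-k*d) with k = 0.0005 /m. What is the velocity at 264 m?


v = v0*exp(-k*d) = 543*exp(-0.0005*264) = 475.9 m/s

475.9 m/s


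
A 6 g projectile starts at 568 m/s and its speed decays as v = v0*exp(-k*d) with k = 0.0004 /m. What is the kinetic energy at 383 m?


v = v0*exp(-k*d) = 568*exp(-0.0004*383) = 487.32 m/s
E = 0.5*m*v^2 = 0.5*0.006*487.32^2 = 712.4 J

712.4 J


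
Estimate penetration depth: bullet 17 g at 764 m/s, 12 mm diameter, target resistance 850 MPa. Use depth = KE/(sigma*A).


A = pi*(d/2)^2 = pi*(12/2)^2 = 113.097 mm^2
E = 0.5*m*v^2 = 0.5*0.017*764^2 = 4961.42 J
depth = E/(sigma*A) = 4961.42 J / (850 MPa * 113.097 mm^2) = 4961.42/(850 * 113.097) m = 0.0516101 m ≈ 51.61 mm

51.61 mm


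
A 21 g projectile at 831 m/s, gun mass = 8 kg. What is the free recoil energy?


v_r = m_p*v_p/m_gun = 0.021*831/8 = 2.18138 m/s, E_r = 0.5*m_gun*v_r^2 = 0.5*8*2.18138^2 = 19.03 J

19.03 J


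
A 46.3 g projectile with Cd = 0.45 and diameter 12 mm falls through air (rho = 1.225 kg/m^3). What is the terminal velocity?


A = pi*(d/2)^2 = pi*(12/2000)^2 = 1.13097e-04 m^2
vt = sqrt(2mg/(Cd*rho*A)) = sqrt(2*0.0463*9.81/(0.45 * 1.225 * 1.13097e-04)) = 120.7 m/s

120.7 m/s


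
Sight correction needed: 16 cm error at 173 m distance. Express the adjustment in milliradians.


1 mrad subtends 1 cm per 10 m of range, so adj = error_cm / (dist_m / 10) = 16 / (173/10) = 0.9249 mrad

0.9249 mrad


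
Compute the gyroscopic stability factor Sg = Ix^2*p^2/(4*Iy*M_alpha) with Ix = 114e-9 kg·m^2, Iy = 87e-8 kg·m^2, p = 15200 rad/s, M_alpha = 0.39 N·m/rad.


Sg = Ix^2 * p^2 / (4 * Iy * M_alpha) = (114e-9)^2 * 15200^2 / (4 * 87e-8 * 0.39) = 2.212

2.212


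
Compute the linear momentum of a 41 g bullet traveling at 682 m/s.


p = m*v = 0.041*682 = 27.96 kg·m/s

27.96 kg·m/s


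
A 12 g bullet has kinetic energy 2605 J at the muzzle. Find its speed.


v = sqrt(2*E/m) = sqrt(2*2605/0.012) = 658.9 m/s

658.9 m/s


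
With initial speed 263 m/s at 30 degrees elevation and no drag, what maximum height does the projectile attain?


H = (v0*sin(theta))^2 / (2g) = (263*sin(30°))^2 / (2*9.81) = 881.4 m

881.4 m


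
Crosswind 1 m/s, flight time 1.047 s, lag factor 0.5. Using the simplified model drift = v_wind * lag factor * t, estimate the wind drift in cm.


drift = v_wind * lag * t = 1 * 0.5 * 1.047 = 0.5235 m ≈ 52.35 cm

52.35 cm


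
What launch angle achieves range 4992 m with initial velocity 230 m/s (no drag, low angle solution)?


sin(2*theta) = R*g/v0^2 = 4992*9.81/230^2 = 0.925738, theta = arcsin(0.925738)/2 = 33.89°

33.89 degrees


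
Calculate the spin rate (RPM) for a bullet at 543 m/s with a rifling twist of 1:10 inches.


twist_m = 10*0.0254 = 0.254 m
spin = v/twist = 543/0.254 = 2137.795 rev/s
RPM = spin*60 = 2137.795*60 ≈ 128268 RPM

128268 RPM


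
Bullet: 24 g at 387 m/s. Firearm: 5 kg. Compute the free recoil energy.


v_r = m_p*v_p/m_gun = 0.024*387/5 = 1.8576 m/s, E_r = 0.5*m_gun*v_r^2 = 0.5*5*1.8576^2 = 8.627 J

8.627 J


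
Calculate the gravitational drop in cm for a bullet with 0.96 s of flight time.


drop = 0.5*g*t^2 = 0.5*9.81*0.96^2 = 4.52045 m ≈ 452 cm

452 cm


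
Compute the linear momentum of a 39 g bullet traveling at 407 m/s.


p = m*v = 0.039*407 = 15.87 kg·m/s

15.87 kg·m/s


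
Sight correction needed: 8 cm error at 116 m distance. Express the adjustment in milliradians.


1 mrad subtends 1 cm per 10 m of range, so adj = error_cm / (dist_m / 10) = 8 / (116/10) = 0.6897 mrad

0.6897 mrad


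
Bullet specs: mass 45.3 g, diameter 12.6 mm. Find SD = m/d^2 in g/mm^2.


SD = m/d^2 = 45.3/12.6^2 = 0.2853 g/mm^2

0.2853 g/mm^2


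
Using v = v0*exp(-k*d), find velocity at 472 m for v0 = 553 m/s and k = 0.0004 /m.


v = v0*exp(-k*d) = 553*exp(-0.0004*472) = 457.9 m/s

457.9 m/s


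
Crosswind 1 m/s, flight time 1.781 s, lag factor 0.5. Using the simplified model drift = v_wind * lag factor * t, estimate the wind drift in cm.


drift = v_wind * lag * t = 1 * 0.5 * 1.781 = 0.8905 m ≈ 89.05 cm

89.05 cm


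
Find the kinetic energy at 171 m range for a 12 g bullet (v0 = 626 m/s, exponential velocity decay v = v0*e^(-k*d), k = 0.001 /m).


v = v0*exp(-k*d) = 626*exp(-0.001*171) = 527.606 m/s
E = 0.5*m*v^2 = 0.5*0.012*527.606^2 = 1670 J

1670 J


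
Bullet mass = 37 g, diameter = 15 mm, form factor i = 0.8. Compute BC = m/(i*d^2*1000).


BC = m/(i*d^2*1000) = 37/(0.8 * 15^2 * 1000) = 0.0002056

0.0002056


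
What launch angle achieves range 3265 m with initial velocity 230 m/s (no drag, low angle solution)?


sin(2*theta) = R*g/v0^2 = 3265*9.81/230^2 = 0.605475, theta = arcsin(0.605475)/2 = 18.63°

18.63 degrees


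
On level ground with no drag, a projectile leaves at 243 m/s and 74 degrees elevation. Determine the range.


R = v0^2 * sin(2*theta) / g = 243^2 * sin(2*74°) / 9.81 = 3190 m

3190 m


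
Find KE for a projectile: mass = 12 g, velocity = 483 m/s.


E = 0.5*m*v^2 = 0.5*0.012*483^2 = 1400 J

1400 J


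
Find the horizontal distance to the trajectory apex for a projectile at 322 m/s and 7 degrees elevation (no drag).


R = v0^2*sin(2*theta)/g = 322^2*sin(2*7°)/9.81 = 2556.92 m
apex_dist = R/2 = 2556.92/2 = 1278 m

1278 m


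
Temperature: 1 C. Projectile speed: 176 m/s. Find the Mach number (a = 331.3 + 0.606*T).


a = 331.3 + 0.606*(1) = 331.906 m/s
M = v/a = 176/331.906 = 0.5303

0.5303


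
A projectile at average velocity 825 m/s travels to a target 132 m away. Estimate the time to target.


t = d/v = 132/825 = 0.16 s

0.16 s


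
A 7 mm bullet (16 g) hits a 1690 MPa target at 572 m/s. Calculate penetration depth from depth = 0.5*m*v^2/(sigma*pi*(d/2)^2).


A = pi*(d/2)^2 = pi*(7/2)^2 = 38.4845 mm^2
E = 0.5*m*v^2 = 0.5*0.016*572^2 = 2617.47 J
depth = E/(sigma*A) = 2617.47 J / (1690 MPa * 38.4845 mm^2) = 2617.47/(1690 * 38.4845) m = 0.0402448 m ≈ 40.24 mm

40.24 mm


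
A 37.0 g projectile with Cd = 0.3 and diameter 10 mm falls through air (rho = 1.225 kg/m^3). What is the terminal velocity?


A = pi*(d/2)^2 = pi*(10/2000)^2 = 7.85398e-05 m^2
vt = sqrt(2mg/(Cd*rho*A)) = sqrt(2*0.037*9.81/(0.3 * 1.225 * 7.85398e-05)) = 158.6 m/s

158.6 m/s
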